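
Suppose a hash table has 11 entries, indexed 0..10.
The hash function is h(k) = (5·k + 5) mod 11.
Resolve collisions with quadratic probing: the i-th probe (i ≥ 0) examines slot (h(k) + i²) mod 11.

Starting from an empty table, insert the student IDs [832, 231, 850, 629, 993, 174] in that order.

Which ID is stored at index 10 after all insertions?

993

Insert 832: h=7, slot 7 empty => index 7.
Insert 231: h=5, slot 5 empty => index 5.
Insert 850: h=9, slot 9 empty => index 9.
Insert 629: h=4, slot 4 empty => index 4.
Insert 993: h=9, slot 9 occupied => index 10.
Insert 174: h=6, slot 6 empty => index 6.
Table: [_, _, _, _, 629, 231, 174, 832, _, 850, 993]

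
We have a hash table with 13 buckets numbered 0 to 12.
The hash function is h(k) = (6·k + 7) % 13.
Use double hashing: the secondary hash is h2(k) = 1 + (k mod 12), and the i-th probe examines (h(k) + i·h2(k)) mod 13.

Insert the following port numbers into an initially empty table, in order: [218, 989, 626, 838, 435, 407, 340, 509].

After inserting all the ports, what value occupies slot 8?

Insert 218: h=2, slot 2 empty -> index 2.
Insert 989: h=0, slot 0 empty -> index 0.
Insert 626: h=6, slot 6 empty -> index 6.
Insert 838: h=4, slot 4 empty -> index 4.
Insert 435: h=4, h2=4, slot 4 occupied -> index 8.
Insert 407: h=5, slot 5 empty -> index 5.
Insert 340: h=6, h2=5, slot 6 occupied -> index 11.
Insert 509: h=6, h2=6, slot 6 occupied -> index 12.
Table: [989, -, 218, -, 838, 407, 626, -, 435, -, -, 340, 509]

435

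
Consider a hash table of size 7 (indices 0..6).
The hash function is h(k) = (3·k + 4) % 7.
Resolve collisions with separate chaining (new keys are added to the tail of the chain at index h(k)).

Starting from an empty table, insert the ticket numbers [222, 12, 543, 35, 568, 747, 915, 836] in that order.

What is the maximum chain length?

4

222 → bucket 5
12 → bucket 5 (collision)
543 → bucket 2
35 → bucket 4
568 → bucket 0
747 → bucket 5 (collision)
915 → bucket 5 (collision)
836 → bucket 6
Final buckets:
0: 568
1: —
2: 543
3: —
4: 35
5: 222 -> 12 -> 747 -> 915
6: 836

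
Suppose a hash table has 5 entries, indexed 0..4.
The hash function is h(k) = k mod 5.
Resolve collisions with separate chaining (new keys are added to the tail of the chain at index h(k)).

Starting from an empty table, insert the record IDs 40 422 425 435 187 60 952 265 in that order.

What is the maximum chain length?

5

40 → bucket 0
422 → bucket 2
425 → bucket 0 (collision)
435 → bucket 0 (collision)
187 → bucket 2 (collision)
60 → bucket 0 (collision)
952 → bucket 2 (collision)
265 → bucket 0 (collision)
Final buckets:
0: 40 -> 425 -> 435 -> 60 -> 265
1: .
2: 422 -> 187 -> 952
3: .
4: .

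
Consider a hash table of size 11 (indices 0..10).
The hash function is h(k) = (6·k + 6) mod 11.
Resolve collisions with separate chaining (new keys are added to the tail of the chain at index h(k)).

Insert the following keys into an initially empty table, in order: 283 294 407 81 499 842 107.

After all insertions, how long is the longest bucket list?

283 → bucket 10
294 → bucket 10 (collision)
407 → bucket 6
81 → bucket 8
499 → bucket 8 (collision)
842 → bucket 9
107 → bucket 10 (collision)
Final buckets:
0: ∅
1: ∅
2: ∅
3: ∅
4: ∅
5: ∅
6: 407
7: ∅
8: 81 -> 499
9: 842
10: 283 -> 294 -> 107

3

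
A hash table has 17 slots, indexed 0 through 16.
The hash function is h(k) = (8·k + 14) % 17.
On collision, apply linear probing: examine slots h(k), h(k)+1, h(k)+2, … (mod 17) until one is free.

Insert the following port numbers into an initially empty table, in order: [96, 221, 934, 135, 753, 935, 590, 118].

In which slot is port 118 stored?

9

Insert 96: h=0, slot 0 empty => index 0.
Insert 221: h=14, slot 14 empty => index 14.
Insert 934: h=6, slot 6 empty => index 6.
Insert 135: h=6, slot 6 occupied => index 7.
Insert 753: h=3, slot 3 empty => index 3.
Insert 935: h=14, slot 14 occupied => index 15.
Insert 590: h=8, slot 8 empty => index 8.
Insert 118: h=6, slots 6,7,8 occupied => index 9.
Table: [96, ∅, ∅, 753, ∅, ∅, 934, 135, 590, 118, ∅, ∅, ∅, ∅, 221, 935, ∅]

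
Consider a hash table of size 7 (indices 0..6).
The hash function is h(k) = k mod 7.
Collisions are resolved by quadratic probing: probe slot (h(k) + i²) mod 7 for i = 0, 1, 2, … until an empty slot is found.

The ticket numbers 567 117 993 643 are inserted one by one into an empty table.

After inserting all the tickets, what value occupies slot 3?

567 hashes to 0; slot 0 is free => place at 0.
117 hashes to 5; slot 5 is free => place at 5.
993 hashes to 6; slot 6 is free => place at 6.
643 hashes to 6; 6,0 taken => place at 3.
Table: [567, ∅, ∅, 643, ∅, 117, 993]

643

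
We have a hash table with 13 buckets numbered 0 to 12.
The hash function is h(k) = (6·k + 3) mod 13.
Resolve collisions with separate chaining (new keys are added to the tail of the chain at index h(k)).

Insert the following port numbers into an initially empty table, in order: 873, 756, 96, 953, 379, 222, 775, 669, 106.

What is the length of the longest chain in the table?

Insert 873: h=2, bucket 2 empty -> new chain.
Insert 756: h=2, bucket 2 nonempty -> append to chain.
Insert 96: h=7, bucket 7 empty -> new chain.
Insert 953: h=1, bucket 1 empty -> new chain.
Insert 379: h=2, bucket 2 nonempty -> append to chain.
Insert 222: h=9, bucket 9 empty -> new chain.
Insert 775: h=12, bucket 12 empty -> new chain.
Insert 669: h=0, bucket 0 empty -> new chain.
Insert 106: h=2, bucket 2 nonempty -> append to chain.
Final buckets:
0: 669
1: 953
2: 873 -> 756 -> 379 -> 106
3: —
4: —
5: —
6: —
7: 96
8: —
9: 222
10: —
11: —
12: 775

4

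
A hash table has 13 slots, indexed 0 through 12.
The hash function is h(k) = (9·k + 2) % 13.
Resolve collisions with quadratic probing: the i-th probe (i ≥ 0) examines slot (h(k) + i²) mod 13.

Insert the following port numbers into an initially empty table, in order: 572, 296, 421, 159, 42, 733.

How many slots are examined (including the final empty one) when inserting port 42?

572 hashes to 2; slot 2 is free -> place at 2.
296 hashes to 1; slot 1 is free -> place at 1.
421 hashes to 8; slot 8 is free -> place at 8.
159 hashes to 3; slot 3 is free -> place at 3.
42 hashes to 3; 3 taken -> place at 4.
733 hashes to 8; 8 taken -> place at 9.
Table: [-, 296, 572, 159, 42, -, -, -, 421, 733, -, -, -]

2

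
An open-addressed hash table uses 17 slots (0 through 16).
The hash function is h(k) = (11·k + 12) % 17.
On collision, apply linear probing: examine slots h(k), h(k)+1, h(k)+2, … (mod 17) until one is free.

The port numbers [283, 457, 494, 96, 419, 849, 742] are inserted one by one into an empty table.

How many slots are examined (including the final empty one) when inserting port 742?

283 hashes to 14; slot 14 is free => place at 14.
457 hashes to 7; slot 7 is free => place at 7.
494 hashes to 6; slot 6 is free => place at 6.
96 hashes to 14; 14 taken => place at 15.
419 hashes to 14; 14,15 taken => place at 16.
849 hashes to 1; slot 1 is free => place at 1.
742 hashes to 14; 14,15,16 taken => place at 0.
Table: [742, 849, -, -, -, -, 494, 457, -, -, -, -, -, -, 283, 96, 419]

4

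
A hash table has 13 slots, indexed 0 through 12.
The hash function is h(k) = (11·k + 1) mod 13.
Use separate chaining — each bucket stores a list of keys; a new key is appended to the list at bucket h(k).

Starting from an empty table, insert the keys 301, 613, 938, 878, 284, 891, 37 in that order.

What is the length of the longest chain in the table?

3

Insert 301: h=10, bucket 10 empty → new chain.
Insert 613: h=10, bucket 10 nonempty → append to chain.
Insert 938: h=10, bucket 10 nonempty → append to chain.
Insert 878: h=0, bucket 0 empty → new chain.
Insert 284: h=5, bucket 5 empty → new chain.
Insert 891: h=0, bucket 0 nonempty → append to chain.
Insert 37: h=5, bucket 5 nonempty → append to chain.
Final buckets:
0: 878 -> 891
1: _
2: _
3: _
4: _
5: 284 -> 37
6: _
7: _
8: _
9: _
10: 301 -> 613 -> 938
11: _
12: _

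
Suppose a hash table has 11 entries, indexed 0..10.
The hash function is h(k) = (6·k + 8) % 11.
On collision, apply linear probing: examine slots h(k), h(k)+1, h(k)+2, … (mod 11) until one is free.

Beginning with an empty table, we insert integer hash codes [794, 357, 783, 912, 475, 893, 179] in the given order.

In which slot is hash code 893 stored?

794: h=9 → slot 9
357: h=5 → slot 5
783: h=9, probe 9,10 → slot 10
912: h=2 → slot 2
475: h=9, probe 9,10,0 → slot 0
893: h=9, probe 9,10,0,1 → slot 1
179: h=4 → slot 4
Table: [475, 893, 912, _, 179, 357, _, _, _, 794, 783]

1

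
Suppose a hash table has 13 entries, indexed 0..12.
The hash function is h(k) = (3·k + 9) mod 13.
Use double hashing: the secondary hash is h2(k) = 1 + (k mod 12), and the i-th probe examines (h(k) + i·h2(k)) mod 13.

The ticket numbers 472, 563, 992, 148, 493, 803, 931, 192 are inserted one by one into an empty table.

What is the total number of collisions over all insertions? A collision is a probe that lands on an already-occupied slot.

472: h=8 → slot 8
563: h=8, h2=12, probe 8,7 → slot 7
992: h=8, h2=9, probe 8,4 → slot 4
148: h=11 → slot 11
493: h=6 → slot 6
803: h=0 → slot 0
931: h=7, h2=8, probe 7,2 → slot 2
192: h=0, h2=1, probe 0,1 → slot 1
Table: [803, 192, 931, —, 992, —, 493, 563, 472, —, —, 148, —]

4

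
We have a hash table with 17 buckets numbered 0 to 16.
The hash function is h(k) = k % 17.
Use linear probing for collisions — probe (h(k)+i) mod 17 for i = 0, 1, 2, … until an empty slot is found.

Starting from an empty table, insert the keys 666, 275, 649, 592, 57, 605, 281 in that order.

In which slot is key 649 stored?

Insert 666: h=3, slot 3 empty => index 3.
Insert 275: h=3, slot 3 occupied => index 4.
Insert 649: h=3, slots 3,4 occupied => index 5.
Insert 592: h=14, slot 14 empty => index 14.
Insert 57: h=6, slot 6 empty => index 6.
Insert 605: h=10, slot 10 empty => index 10.
Insert 281: h=9, slot 9 empty => index 9.
Table: [∅, ∅, ∅, 666, 275, 649, 57, ∅, ∅, 281, 605, ∅, ∅, ∅, 592, ∅, ∅]

5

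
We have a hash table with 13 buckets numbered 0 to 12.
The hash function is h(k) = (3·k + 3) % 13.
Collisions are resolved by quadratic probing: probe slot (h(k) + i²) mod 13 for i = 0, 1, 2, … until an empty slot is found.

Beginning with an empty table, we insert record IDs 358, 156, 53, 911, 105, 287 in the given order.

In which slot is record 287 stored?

358 hashes to 11; slot 11 is free -> place at 11.
156 hashes to 3; slot 3 is free -> place at 3.
53 hashes to 6; slot 6 is free -> place at 6.
911 hashes to 6; 6 taken -> place at 7.
105 hashes to 6; 6,7 taken -> place at 10.
287 hashes to 6; 6,7,10 taken -> place at 2.
Table: [—, —, 287, 156, —, —, 53, 911, —, —, 105, 358, —]

2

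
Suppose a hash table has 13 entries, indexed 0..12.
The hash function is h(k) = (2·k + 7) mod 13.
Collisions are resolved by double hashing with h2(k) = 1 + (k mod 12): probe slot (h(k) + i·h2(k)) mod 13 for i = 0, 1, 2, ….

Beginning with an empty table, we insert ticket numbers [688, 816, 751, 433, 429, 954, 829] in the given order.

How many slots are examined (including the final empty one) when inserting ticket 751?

2

688 hashes to 5; slot 5 is free -> place at 5.
816 hashes to 1; slot 1 is free -> place at 1.
751 hashes to 1, h2=8; 1 taken -> place at 9.
433 hashes to 2; slot 2 is free -> place at 2.
429 hashes to 7; slot 7 is free -> place at 7.
954 hashes to 4; slot 4 is free -> place at 4.
829 hashes to 1, h2=2; 1 taken -> place at 3.
Table: [—, 816, 433, 829, 954, 688, —, 429, —, 751, —, —, —]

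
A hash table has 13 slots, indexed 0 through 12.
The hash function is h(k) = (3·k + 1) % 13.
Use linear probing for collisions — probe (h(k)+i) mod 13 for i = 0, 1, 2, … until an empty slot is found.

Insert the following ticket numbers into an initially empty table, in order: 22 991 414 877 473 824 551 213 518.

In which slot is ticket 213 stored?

22 hashes to 2; slot 2 is free → place at 2.
991 hashes to 10; slot 10 is free → place at 10.
414 hashes to 8; slot 8 is free → place at 8.
877 hashes to 6; slot 6 is free → place at 6.
473 hashes to 3; slot 3 is free → place at 3.
824 hashes to 3; 3 taken → place at 4.
551 hashes to 3; 3,4 taken → place at 5.
213 hashes to 3; 3,4,5,6 taken → place at 7.
518 hashes to 8; 8 taken → place at 9.
Table: [—, —, 22, 473, 824, 551, 877, 213, 414, 518, 991, —, —]

7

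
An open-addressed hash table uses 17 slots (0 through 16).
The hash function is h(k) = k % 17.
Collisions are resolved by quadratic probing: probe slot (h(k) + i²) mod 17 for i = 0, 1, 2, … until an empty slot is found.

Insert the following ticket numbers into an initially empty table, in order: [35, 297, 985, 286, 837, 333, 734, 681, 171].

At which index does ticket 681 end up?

2

35: h=1 → slot 1
297: h=8 → slot 8
985: h=16 → slot 16
286: h=14 → slot 14
837: h=4 → slot 4
333: h=10 → slot 10
734: h=3 → slot 3
681: h=1, probe 1,2 → slot 2
171: h=1, probe 1,2,5 → slot 5
Table: [., 35, 681, 734, 837, 171, ., ., 297, ., 333, ., ., ., 286, ., 985]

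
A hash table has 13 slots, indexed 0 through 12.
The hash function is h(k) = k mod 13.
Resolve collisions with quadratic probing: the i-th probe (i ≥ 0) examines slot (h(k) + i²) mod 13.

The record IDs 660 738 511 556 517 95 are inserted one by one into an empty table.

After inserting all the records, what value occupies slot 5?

660: h=10 => slot 10
738: h=10, probe 10,11 => slot 11
511: h=4 => slot 4
556: h=10, probe 10,11,1 => slot 1
517: h=10, probe 10,11,1,6 => slot 6
95: h=4, probe 4,5 => slot 5
Table: [_, 556, _, _, 511, 95, 517, _, _, _, 660, 738, _]

95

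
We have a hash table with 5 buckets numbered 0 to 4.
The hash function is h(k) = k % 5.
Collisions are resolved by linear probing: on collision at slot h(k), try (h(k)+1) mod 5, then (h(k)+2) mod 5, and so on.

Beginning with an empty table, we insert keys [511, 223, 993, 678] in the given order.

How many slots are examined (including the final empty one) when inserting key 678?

Insert 511: h=1, slot 1 empty -> index 1.
Insert 223: h=3, slot 3 empty -> index 3.
Insert 993: h=3, slot 3 occupied -> index 4.
Insert 678: h=3, slots 3,4 occupied -> index 0.
Table: [678, 511, —, 223, 993]

3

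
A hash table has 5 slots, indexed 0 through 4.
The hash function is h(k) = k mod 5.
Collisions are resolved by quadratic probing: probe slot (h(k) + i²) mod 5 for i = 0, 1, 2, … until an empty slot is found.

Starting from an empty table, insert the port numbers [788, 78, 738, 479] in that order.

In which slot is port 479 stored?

788: h=3 => slot 3
78: h=3, probe 3,4 => slot 4
738: h=3, probe 3,4,2 => slot 2
479: h=4, probe 4,0 => slot 0
Table: [479, —, 738, 788, 78]

0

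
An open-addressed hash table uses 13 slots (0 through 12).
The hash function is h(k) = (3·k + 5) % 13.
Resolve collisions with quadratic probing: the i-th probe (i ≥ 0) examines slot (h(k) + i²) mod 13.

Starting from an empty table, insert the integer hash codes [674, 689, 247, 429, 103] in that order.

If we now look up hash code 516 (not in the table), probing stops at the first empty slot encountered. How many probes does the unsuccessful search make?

674 hashes to 12; slot 12 is free -> place at 12.
689 hashes to 5; slot 5 is free -> place at 5.
247 hashes to 5; 5 taken -> place at 6.
429 hashes to 5; 5,6 taken -> place at 9.
103 hashes to 2; slot 2 is free -> place at 2.
Table: [—, —, 103, —, —, 689, 247, —, —, 429, —, —, 674]
Lookup 516: h=6, probe 6,7 → slot 7 empty, not found.

2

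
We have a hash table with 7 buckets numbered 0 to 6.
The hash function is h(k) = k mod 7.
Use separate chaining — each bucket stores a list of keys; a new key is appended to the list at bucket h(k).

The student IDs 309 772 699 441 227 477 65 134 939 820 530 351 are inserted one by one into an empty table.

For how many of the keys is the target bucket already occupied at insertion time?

6

309 -> bucket 1
772 -> bucket 2
699 -> bucket 6
441 -> bucket 0
227 -> bucket 3
477 -> bucket 1 (collision)
65 -> bucket 2 (collision)
134 -> bucket 1 (collision)
939 -> bucket 1 (collision)
820 -> bucket 1 (collision)
530 -> bucket 5
351 -> bucket 1 (collision)
Final buckets:
0: 441
1: 309 -> 477 -> 134 -> 939 -> 820 -> 351
2: 772 -> 65
3: 227
4: -
5: 530
6: 699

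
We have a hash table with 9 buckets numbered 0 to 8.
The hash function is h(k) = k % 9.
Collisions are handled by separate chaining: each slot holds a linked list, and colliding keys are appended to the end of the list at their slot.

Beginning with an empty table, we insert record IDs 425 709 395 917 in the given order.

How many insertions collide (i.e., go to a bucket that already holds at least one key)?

Insert 425: h=2, bucket 2 empty -> new chain.
Insert 709: h=7, bucket 7 empty -> new chain.
Insert 395: h=8, bucket 8 empty -> new chain.
Insert 917: h=8, bucket 8 nonempty -> append to chain.
Final buckets:
0: ∅
1: ∅
2: 425
3: ∅
4: ∅
5: ∅
6: ∅
7: 709
8: 395 -> 917

1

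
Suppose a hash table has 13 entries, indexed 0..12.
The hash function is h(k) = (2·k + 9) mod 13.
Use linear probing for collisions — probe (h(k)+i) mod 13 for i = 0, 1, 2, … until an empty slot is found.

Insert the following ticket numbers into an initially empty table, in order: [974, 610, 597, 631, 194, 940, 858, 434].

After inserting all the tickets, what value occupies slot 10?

631

974: h=7 -> slot 7
610: h=7, probe 7,8 -> slot 8
597: h=7, probe 7,8,9 -> slot 9
631: h=10 -> slot 10
194: h=7, probe 7,8,9,10,11 -> slot 11
940: h=4 -> slot 4
858: h=9, probe 9,10,11,12 -> slot 12
434: h=6 -> slot 6
Table: [—, —, —, —, 940, —, 434, 974, 610, 597, 631, 194, 858]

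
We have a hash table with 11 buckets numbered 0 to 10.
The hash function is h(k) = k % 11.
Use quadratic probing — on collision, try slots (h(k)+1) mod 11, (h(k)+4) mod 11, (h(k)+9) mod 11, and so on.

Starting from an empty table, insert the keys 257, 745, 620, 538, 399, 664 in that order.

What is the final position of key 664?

2

257 hashes to 4; slot 4 is free => place at 4.
745 hashes to 8; slot 8 is free => place at 8.
620 hashes to 4; 4 taken => place at 5.
538 hashes to 10; slot 10 is free => place at 10.
399 hashes to 3; slot 3 is free => place at 3.
664 hashes to 4; 4,5,8 taken => place at 2.
Table: [_, _, 664, 399, 257, 620, _, _, 745, _, 538]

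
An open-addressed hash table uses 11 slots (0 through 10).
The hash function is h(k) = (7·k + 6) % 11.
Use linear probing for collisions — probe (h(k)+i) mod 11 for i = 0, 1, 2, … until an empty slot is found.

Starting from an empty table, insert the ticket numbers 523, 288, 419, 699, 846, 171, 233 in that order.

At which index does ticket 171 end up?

523 hashes to 4; slot 4 is free → place at 4.
288 hashes to 9; slot 9 is free → place at 9.
419 hashes to 2; slot 2 is free → place at 2.
699 hashes to 4; 4 taken → place at 5.
846 hashes to 10; slot 10 is free → place at 10.
171 hashes to 4; 4,5 taken → place at 6.
233 hashes to 9; 9,10 taken → place at 0.
Table: [233, -, 419, -, 523, 699, 171, -, -, 288, 846]

6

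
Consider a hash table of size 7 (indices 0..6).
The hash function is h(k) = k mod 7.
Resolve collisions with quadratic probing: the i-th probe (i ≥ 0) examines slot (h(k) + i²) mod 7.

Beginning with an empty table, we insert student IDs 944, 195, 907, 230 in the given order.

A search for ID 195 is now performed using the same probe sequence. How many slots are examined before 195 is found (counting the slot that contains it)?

944: h=6 → slot 6
195: h=6, probe 6,0 → slot 0
907: h=4 → slot 4
230: h=6, probe 6,0,3 → slot 3
Table: [195, _, _, 230, 907, _, 944]
Lookup 195: h=6, probe 6,0 → found at 0.

2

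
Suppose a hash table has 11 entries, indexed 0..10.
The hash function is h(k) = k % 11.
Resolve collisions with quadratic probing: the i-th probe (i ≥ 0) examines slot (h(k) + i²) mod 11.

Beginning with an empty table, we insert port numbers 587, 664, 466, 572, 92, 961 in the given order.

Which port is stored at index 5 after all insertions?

587: h=4 => slot 4
664: h=4, probe 4,5 => slot 5
466: h=4, probe 4,5,8 => slot 8
572: h=0 => slot 0
92: h=4, probe 4,5,8,2 => slot 2
961: h=4, probe 4,5,8,2,9 => slot 9
Table: [572, —, 92, —, 587, 664, —, —, 466, 961, —]

664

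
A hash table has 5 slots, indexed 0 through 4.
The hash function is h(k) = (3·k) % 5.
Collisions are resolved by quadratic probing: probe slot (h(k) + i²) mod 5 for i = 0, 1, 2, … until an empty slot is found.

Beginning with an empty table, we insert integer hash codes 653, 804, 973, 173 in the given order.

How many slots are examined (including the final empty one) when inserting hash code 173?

Insert 653: h=4, slot 4 empty → index 4.
Insert 804: h=2, slot 2 empty → index 2.
Insert 973: h=4, slot 4 occupied → index 0.
Insert 173: h=4, slots 4,0 occupied → index 3.
Table: [973, ., 804, 173, 653]

3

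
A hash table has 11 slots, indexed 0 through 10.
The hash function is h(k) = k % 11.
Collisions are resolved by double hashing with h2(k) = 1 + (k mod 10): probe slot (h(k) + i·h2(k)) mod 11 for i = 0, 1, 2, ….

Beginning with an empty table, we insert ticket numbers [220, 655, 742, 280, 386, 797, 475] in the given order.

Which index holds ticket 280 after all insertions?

220 hashes to 0; slot 0 is free → place at 0.
655 hashes to 6; slot 6 is free → place at 6.
742 hashes to 5; slot 5 is free → place at 5.
280 hashes to 5, h2=1; 5,6 taken → place at 7.
386 hashes to 1; slot 1 is free → place at 1.
797 hashes to 5, h2=8; 5 taken → place at 2.
475 hashes to 2, h2=6; 2 taken → place at 8.
Table: [220, 386, 797, ∅, ∅, 742, 655, 280, 475, ∅, ∅]

7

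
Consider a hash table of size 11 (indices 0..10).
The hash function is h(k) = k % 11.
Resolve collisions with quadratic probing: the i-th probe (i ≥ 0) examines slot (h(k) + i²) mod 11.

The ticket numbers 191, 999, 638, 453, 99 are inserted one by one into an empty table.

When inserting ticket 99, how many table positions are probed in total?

191: h=4 → slot 4
999: h=9 → slot 9
638: h=0 → slot 0
453: h=2 → slot 2
99: h=0, probe 0,1 → slot 1
Table: [638, 99, 453, ∅, 191, ∅, ∅, ∅, ∅, 999, ∅]

2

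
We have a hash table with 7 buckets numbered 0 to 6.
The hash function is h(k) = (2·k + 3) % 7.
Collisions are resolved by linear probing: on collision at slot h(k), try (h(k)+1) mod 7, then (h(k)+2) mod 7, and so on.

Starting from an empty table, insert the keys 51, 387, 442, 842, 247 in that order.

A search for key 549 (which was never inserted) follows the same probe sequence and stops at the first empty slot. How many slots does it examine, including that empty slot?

Insert 51: h=0, slot 0 empty -> index 0.
Insert 387: h=0, slot 0 occupied -> index 1.
Insert 442: h=5, slot 5 empty -> index 5.
Insert 842: h=0, slots 0,1 occupied -> index 2.
Insert 247: h=0, slots 0,1,2 occupied -> index 3.
Table: [51, 387, 842, 247, —, 442, —]
Lookup 549: h=2, probe 2,3,4 → slot 4 empty, not found.

3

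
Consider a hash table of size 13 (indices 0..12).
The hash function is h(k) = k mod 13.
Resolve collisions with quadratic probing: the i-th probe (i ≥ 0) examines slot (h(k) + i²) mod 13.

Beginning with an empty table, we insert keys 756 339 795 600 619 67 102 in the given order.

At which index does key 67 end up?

11

756 hashes to 2; slot 2 is free -> place at 2.
339 hashes to 1; slot 1 is free -> place at 1.
795 hashes to 2; 2 taken -> place at 3.
600 hashes to 2; 2,3 taken -> place at 6.
619 hashes to 8; slot 8 is free -> place at 8.
67 hashes to 2; 2,3,6 taken -> place at 11.
102 hashes to 11; 11 taken -> place at 12.
Table: [—, 339, 756, 795, —, —, 600, —, 619, —, —, 67, 102]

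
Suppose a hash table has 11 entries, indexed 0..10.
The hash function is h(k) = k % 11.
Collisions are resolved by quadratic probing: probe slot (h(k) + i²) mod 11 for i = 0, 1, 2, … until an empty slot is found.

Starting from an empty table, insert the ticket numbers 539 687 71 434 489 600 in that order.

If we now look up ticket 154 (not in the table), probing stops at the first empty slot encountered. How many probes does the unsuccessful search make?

2

Insert 539: h=0, slot 0 empty -> index 0.
Insert 687: h=5, slot 5 empty -> index 5.
Insert 71: h=5, slot 5 occupied -> index 6.
Insert 434: h=5, slots 5,6 occupied -> index 9.
Insert 489: h=5, slots 5,6,9 occupied -> index 3.
Insert 600: h=6, slot 6 occupied -> index 7.
Table: [539, —, —, 489, —, 687, 71, 600, —, 434, —]
Lookup 154: h=0, probe 0,1 → slot 1 empty, not found.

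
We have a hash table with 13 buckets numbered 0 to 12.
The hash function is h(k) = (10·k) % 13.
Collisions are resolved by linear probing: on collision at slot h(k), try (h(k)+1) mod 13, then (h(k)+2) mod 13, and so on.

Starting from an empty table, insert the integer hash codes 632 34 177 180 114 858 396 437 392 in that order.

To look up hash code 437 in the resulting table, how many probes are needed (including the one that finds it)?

4

632: h=2 → slot 2
34: h=2, probe 2,3 → slot 3
177: h=2, probe 2,3,4 → slot 4
180: h=6 → slot 6
114: h=9 → slot 9
858: h=0 → slot 0
396: h=8 → slot 8
437: h=2, probe 2,3,4,5 → slot 5
392: h=7 → slot 7
Table: [858, _, 632, 34, 177, 437, 180, 392, 396, 114, _, _, _]
Lookup 437: h=2, probe 2,3,4,5 → found at 5.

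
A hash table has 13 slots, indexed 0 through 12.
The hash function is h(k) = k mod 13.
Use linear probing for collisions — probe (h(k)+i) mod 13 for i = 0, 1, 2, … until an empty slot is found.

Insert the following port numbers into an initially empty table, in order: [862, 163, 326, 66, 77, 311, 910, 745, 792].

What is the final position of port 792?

6

862: h=4 → slot 4
163: h=7 → slot 7
326: h=1 → slot 1
66: h=1, probe 1,2 → slot 2
77: h=12 → slot 12
311: h=12, probe 12,0 → slot 0
910: h=0, probe 0,1,2,3 → slot 3
745: h=4, probe 4,5 → slot 5
792: h=12, probe 12,0,1,2,3,4,5,6 → slot 6
Table: [311, 326, 66, 910, 862, 745, 792, 163, —, —, —, —, 77]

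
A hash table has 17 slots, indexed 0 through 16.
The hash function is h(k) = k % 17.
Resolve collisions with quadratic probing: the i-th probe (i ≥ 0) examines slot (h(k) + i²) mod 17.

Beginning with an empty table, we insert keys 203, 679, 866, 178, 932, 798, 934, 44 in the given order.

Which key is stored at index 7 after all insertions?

934

203: h=16 -> slot 16
679: h=16, probe 16,0 -> slot 0
866: h=16, probe 16,0,3 -> slot 3
178: h=8 -> slot 8
932: h=14 -> slot 14
798: h=16, probe 16,0,3,8,15 -> slot 15
934: h=16, probe 16,0,3,8,15,7 -> slot 7
44: h=10 -> slot 10
Table: [679, ., ., 866, ., ., ., 934, 178, ., 44, ., ., ., 932, 798, 203]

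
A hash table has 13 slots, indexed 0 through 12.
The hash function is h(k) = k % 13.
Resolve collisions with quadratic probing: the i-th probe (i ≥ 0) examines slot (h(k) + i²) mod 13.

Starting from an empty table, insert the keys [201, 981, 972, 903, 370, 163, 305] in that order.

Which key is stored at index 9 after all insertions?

370

Insert 201: h=6, slot 6 empty => index 6.
Insert 981: h=6, slot 6 occupied => index 7.
Insert 972: h=10, slot 10 empty => index 10.
Insert 903: h=6, slots 6,7,10 occupied => index 2.
Insert 370: h=6, slots 6,7,10,2 occupied => index 9.
Insert 163: h=7, slot 7 occupied => index 8.
Insert 305: h=6, slots 6,7,10,2,9 occupied => index 5.
Table: [_, _, 903, _, _, 305, 201, 981, 163, 370, 972, _, _]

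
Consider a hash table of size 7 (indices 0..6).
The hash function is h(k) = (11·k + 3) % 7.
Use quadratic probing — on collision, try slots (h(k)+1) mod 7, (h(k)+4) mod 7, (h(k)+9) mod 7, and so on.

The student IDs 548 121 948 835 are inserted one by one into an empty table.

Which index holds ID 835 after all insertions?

Insert 548: h=4, slot 4 empty → index 4.
Insert 121: h=4, slot 4 occupied → index 5.
Insert 948: h=1, slot 1 empty → index 1.
Insert 835: h=4, slots 4,5,1 occupied → index 6.
Table: [., 948, ., ., 548, 121, 835]

6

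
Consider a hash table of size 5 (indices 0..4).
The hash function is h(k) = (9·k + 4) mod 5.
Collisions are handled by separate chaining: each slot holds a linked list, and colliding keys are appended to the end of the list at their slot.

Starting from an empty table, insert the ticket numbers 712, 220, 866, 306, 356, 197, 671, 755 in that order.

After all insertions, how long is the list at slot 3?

712 → bucket 2
220 → bucket 4
866 → bucket 3
306 → bucket 3 (collision)
356 → bucket 3 (collision)
197 → bucket 2 (collision)
671 → bucket 3 (collision)
755 → bucket 4 (collision)
Final buckets:
0: ∅
1: ∅
2: 712 -> 197
3: 866 -> 306 -> 356 -> 671
4: 220 -> 755

4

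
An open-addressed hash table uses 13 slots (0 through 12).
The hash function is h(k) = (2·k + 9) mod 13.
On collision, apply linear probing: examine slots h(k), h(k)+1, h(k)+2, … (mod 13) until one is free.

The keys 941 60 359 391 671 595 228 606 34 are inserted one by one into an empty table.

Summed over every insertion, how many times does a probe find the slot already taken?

11

Insert 941: h=6, slot 6 empty -> index 6.
Insert 60: h=12, slot 12 empty -> index 12.
Insert 359: h=12, slot 12 occupied -> index 0.
Insert 391: h=11, slot 11 empty -> index 11.
Insert 671: h=12, slots 12,0 occupied -> index 1.
Insert 595: h=3, slot 3 empty -> index 3.
Insert 228: h=10, slot 10 empty -> index 10.
Insert 606: h=12, slots 12,0,1 occupied -> index 2.
Insert 34: h=12, slots 12,0,1,2,3 occupied -> index 4.
Table: [359, 671, 606, 595, 34, _, 941, _, _, _, 228, 391, 60]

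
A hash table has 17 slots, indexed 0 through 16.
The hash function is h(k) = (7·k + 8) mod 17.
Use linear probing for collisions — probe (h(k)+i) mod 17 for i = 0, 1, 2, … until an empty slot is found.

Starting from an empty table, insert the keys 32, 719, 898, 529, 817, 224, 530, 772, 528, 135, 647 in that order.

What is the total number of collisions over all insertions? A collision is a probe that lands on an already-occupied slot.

4

32 hashes to 11; slot 11 is free -> place at 11.
719 hashes to 9; slot 9 is free -> place at 9.
898 hashes to 4; slot 4 is free -> place at 4.
529 hashes to 5; slot 5 is free -> place at 5.
817 hashes to 15; slot 15 is free -> place at 15.
224 hashes to 12; slot 12 is free -> place at 12.
530 hashes to 12; 12 taken -> place at 13.
772 hashes to 6; slot 6 is free -> place at 6.
528 hashes to 15; 15 taken -> place at 16.
135 hashes to 1; slot 1 is free -> place at 1.
647 hashes to 15; 15,16 taken -> place at 0.
Table: [647, 135, ., ., 898, 529, 772, ., ., 719, ., 32, 224, 530, ., 817, 528]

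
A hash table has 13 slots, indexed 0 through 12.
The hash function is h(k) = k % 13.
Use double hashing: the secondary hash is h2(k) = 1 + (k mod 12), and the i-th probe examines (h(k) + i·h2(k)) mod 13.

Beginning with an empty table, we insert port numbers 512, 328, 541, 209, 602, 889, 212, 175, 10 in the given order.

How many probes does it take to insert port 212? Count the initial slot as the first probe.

2

Insert 512: h=5, slot 5 empty -> index 5.
Insert 328: h=3, slot 3 empty -> index 3.
Insert 541: h=8, slot 8 empty -> index 8.
Insert 209: h=1, slot 1 empty -> index 1.
Insert 602: h=4, slot 4 empty -> index 4.
Insert 889: h=5, h2=2, slot 5 occupied -> index 7.
Insert 212: h=4, h2=9, slot 4 occupied -> index 0.
Insert 175: h=6, slot 6 empty -> index 6.
Insert 10: h=10, slot 10 empty -> index 10.
Table: [212, 209, ∅, 328, 602, 512, 175, 889, 541, ∅, 10, ∅, ∅]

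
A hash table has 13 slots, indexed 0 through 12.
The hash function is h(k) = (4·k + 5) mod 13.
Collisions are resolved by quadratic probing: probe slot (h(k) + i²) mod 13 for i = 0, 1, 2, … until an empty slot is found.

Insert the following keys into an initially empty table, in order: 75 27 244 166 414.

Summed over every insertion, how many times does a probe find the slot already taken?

4

Insert 75: h=6, slot 6 empty -> index 6.
Insert 27: h=9, slot 9 empty -> index 9.
Insert 244: h=6, slot 6 occupied -> index 7.
Insert 166: h=6, slots 6,7 occupied -> index 10.
Insert 414: h=10, slot 10 occupied -> index 11.
Table: [∅, ∅, ∅, ∅, ∅, ∅, 75, 244, ∅, 27, 166, 414, ∅]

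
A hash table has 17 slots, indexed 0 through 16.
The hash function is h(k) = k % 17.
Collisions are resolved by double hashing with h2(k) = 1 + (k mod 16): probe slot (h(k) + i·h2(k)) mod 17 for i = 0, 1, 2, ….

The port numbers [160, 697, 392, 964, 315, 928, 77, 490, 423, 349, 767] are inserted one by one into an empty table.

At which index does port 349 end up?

3

160 hashes to 7; slot 7 is free => place at 7.
697 hashes to 0; slot 0 is free => place at 0.
392 hashes to 1; slot 1 is free => place at 1.
964 hashes to 12; slot 12 is free => place at 12.
315 hashes to 9; slot 9 is free => place at 9.
928 hashes to 10; slot 10 is free => place at 10.
77 hashes to 9, h2=14; 9 taken => place at 6.
490 hashes to 14; slot 14 is free => place at 14.
423 hashes to 15; slot 15 is free => place at 15.
349 hashes to 9, h2=14; 9,6 taken => place at 3.
767 hashes to 2; slot 2 is free => place at 2.
Table: [697, 392, 767, 349, _, _, 77, 160, _, 315, 928, _, 964, _, 490, 423, _]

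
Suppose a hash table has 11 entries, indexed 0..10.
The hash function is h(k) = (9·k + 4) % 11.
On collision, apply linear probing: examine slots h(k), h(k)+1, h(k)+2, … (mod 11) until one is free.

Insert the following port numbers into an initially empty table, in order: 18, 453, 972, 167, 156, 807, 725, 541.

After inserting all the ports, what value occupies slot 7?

972

18 hashes to 1; slot 1 is free => place at 1.
453 hashes to 0; slot 0 is free => place at 0.
972 hashes to 7; slot 7 is free => place at 7.
167 hashes to 0; 0,1 taken => place at 2.
156 hashes to 0; 0,1,2 taken => place at 3.
807 hashes to 7; 7 taken => place at 8.
725 hashes to 6; slot 6 is free => place at 6.
541 hashes to 0; 0,1,2,3 taken => place at 4.
Table: [453, 18, 167, 156, 541, ., 725, 972, 807, ., .]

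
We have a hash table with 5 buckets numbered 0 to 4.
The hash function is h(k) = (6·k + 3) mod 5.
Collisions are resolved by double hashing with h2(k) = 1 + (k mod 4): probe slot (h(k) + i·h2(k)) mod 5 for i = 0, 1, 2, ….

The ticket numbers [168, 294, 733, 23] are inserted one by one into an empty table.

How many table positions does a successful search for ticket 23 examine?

2

Insert 168: h=1, slot 1 empty → index 1.
Insert 294: h=2, slot 2 empty → index 2.
Insert 733: h=1, h2=2, slot 1 occupied → index 3.
Insert 23: h=1, h2=4, slot 1 occupied → index 0.
Table: [23, 168, 294, 733, ∅]
Lookup 23: h=1, h2=4, probe 1,0 → found at 0.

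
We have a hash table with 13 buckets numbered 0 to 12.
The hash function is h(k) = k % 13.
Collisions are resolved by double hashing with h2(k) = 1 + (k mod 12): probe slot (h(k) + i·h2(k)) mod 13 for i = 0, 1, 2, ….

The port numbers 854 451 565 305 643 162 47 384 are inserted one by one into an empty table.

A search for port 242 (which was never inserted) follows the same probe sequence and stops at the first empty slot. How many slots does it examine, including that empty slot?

854: h=9 -> slot 9
451: h=9, h2=8, probe 9,4 -> slot 4
565: h=6 -> slot 6
305: h=6, h2=6, probe 6,12 -> slot 12
643: h=6, h2=8, probe 6,1 -> slot 1
162: h=6, h2=7, probe 6,0 -> slot 0
47: h=8 -> slot 8
384: h=7 -> slot 7
Table: [162, 643, _, _, 451, _, 565, 384, 47, 854, _, _, 305]
Lookup 242: h=8, h2=3, probe 8,11 → slot 11 empty, not found.

2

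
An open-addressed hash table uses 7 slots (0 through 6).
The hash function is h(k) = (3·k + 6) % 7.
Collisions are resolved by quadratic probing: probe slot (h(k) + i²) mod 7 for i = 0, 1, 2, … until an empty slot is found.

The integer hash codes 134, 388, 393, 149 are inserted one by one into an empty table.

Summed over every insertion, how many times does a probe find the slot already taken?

1

Insert 134: h=2, slot 2 empty -> index 2.
Insert 388: h=1, slot 1 empty -> index 1.
Insert 393: h=2, slot 2 occupied -> index 3.
Insert 149: h=5, slot 5 empty -> index 5.
Table: [∅, 388, 134, 393, ∅, 149, ∅]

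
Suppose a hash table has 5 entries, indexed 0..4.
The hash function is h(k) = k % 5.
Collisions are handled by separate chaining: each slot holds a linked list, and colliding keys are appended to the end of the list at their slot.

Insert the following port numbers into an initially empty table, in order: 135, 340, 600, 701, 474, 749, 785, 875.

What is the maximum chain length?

5

135 → bucket 0
340 → bucket 0 (collision)
600 → bucket 0 (collision)
701 → bucket 1
474 → bucket 4
749 → bucket 4 (collision)
785 → bucket 0 (collision)
875 → bucket 0 (collision)
Final buckets:
0: 135 -> 340 -> 600 -> 785 -> 875
1: 701
2: —
3: —
4: 474 -> 749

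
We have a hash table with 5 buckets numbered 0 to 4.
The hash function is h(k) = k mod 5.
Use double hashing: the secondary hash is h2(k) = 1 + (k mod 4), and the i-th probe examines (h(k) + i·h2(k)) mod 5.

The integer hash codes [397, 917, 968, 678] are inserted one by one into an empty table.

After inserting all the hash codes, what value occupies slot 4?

397 hashes to 2; slot 2 is free → place at 2.
917 hashes to 2, h2=2; 2 taken → place at 4.
968 hashes to 3; slot 3 is free → place at 3.
678 hashes to 3, h2=3; 3 taken → place at 1.
Table: [∅, 678, 397, 968, 917]

917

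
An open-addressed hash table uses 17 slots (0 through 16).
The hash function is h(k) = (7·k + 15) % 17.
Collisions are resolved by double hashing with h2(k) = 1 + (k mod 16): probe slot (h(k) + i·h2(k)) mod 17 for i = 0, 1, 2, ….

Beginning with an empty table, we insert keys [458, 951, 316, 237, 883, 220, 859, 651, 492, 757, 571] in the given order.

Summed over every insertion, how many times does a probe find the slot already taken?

15

Insert 458: h=8, slot 8 empty → index 8.
Insert 951: h=8, h2=8, slot 8 occupied → index 16.
Insert 316: h=0, slot 0 empty → index 0.
Insert 237: h=8, h2=14, slot 8 occupied → index 5.
Insert 883: h=8, h2=4, slot 8 occupied → index 12.
Insert 220: h=8, h2=13, slot 8 occupied → index 4.
Insert 859: h=10, slot 10 empty → index 10.
Insert 651: h=16, h2=12, slot 16 occupied → index 11.
Insert 492: h=8, h2=13, slots 8,4,0 occupied → index 13.
Insert 757: h=10, h2=6, slots 10,16,5,11,0 occupied → index 6.
Insert 571: h=0, h2=12, slots 0,12 occupied → index 7.
Table: [316, —, —, —, 220, 237, 757, 571, 458, —, 859, 651, 883, 492, —, —, 951]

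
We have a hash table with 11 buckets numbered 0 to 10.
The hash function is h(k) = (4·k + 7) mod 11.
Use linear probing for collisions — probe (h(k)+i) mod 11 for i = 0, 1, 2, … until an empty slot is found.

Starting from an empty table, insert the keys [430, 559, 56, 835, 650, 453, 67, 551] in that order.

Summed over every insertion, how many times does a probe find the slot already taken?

430: h=0 → slot 0
559: h=10 → slot 10
56: h=0, probe 0,1 → slot 1
835: h=3 → slot 3
650: h=0, probe 0,1,2 → slot 2
453: h=4 → slot 4
67: h=0, probe 0,1,2,3,4,5 → slot 5
551: h=0, probe 0,1,2,3,4,5,6 → slot 6
Table: [430, 56, 650, 835, 453, 67, 551, ., ., ., 559]

14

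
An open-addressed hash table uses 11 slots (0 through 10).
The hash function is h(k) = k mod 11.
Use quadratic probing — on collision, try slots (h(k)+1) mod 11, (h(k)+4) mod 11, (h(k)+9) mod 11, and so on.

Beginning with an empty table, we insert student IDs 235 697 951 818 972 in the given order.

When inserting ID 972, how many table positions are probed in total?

235 hashes to 4; slot 4 is free → place at 4.
697 hashes to 4; 4 taken → place at 5.
951 hashes to 5; 5 taken → place at 6.
818 hashes to 4; 4,5 taken → place at 8.
972 hashes to 4; 4,5,8 taken → place at 2.
Table: [-, -, 972, -, 235, 697, 951, -, 818, -, -]

4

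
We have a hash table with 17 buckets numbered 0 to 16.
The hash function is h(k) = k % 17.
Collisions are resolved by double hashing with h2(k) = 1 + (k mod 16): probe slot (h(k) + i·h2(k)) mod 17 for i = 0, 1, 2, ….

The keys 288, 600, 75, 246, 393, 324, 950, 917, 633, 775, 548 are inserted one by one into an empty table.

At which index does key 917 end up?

11

288 hashes to 16; slot 16 is free → place at 16.
600 hashes to 5; slot 5 is free → place at 5.
75 hashes to 7; slot 7 is free → place at 7.
246 hashes to 8; slot 8 is free → place at 8.
393 hashes to 2; slot 2 is free → place at 2.
324 hashes to 1; slot 1 is free → place at 1.
950 hashes to 15; slot 15 is free → place at 15.
917 hashes to 16, h2=6; 16,5 taken → place at 11.
633 hashes to 4; slot 4 is free → place at 4.
775 hashes to 10; slot 10 is free → place at 10.
548 hashes to 4, h2=5; 4 taken → place at 9.
Table: [_, 324, 393, _, 633, 600, _, 75, 246, 548, 775, 917, _, _, _, 950, 288]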